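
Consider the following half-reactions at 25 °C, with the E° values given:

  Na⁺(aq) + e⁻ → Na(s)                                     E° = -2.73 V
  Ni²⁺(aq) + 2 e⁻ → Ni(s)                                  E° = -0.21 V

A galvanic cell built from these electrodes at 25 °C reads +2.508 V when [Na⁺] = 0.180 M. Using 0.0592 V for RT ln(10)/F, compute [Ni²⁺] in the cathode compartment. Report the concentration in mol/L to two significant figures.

Ni²⁺/Ni is the cathode, Na⁺/Na the anode: E°cell = +2.52 V, n = 2.
Overall reaction: Ni²⁺(aq) + 2 Na(s) → Ni(s) + 2 Na⁺(aq); Q = [Na⁺]^2/[Ni²⁺]^1.
From E = E° − (0.0592/n) log Q: log Q = (E° − E)·n/0.0592 = (+2.52 − (+2.508))·2/0.0592 = 0.4054.
So 1·log[Ni²⁺] = 2·log(0.18) − log Q = -1.4895 − (0.4054) = -1.8949; [Ni²⁺] = 10^(-1.8949) ≈ 0.013 M.

0.013 M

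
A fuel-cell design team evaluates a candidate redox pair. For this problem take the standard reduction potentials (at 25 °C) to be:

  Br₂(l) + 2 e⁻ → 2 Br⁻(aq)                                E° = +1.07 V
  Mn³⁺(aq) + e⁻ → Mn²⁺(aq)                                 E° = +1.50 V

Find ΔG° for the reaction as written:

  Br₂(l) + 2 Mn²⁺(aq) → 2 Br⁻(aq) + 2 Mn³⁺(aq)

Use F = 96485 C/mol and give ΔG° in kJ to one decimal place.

As written, Br₂/Br⁻ is reduced (cathode) and Mn³⁺/Mn²⁺ is oxidised (anode), so E°cell = (+1.07) − (+1.50) = -0.43 V.
Balancing electrons gives n = 2.
ΔG° = −nFE° = −(2)(96485)(-0.43) = 82,977 J = +83.0 kJ.

+83.0 kJ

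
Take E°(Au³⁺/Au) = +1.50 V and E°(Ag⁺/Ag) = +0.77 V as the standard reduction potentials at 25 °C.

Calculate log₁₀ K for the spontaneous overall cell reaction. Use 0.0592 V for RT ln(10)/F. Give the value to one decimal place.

Cathode: Au³⁺/Au; anode: Ag⁺/Ag. E°cell = +0.73 V, n = 3.
log K = nE°cell / 0.0592 = (3)(+0.73) / 0.0592 = 37.0.

37.0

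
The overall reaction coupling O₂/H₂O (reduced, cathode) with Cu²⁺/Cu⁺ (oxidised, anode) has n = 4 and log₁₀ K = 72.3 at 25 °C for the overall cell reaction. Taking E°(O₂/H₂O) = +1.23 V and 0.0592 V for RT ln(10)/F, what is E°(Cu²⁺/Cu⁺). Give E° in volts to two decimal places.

+0.16 V

E°cell = (0.0592/n)·log K = (0.0592/4)(72.3) = +1.070 V.
Since O₂/H₂O is the cathode and Cu²⁺/Cu⁺ the anode, E°cell = E°(O₂/H₂O) − E°(Cu²⁺/Cu⁺).
So E°(Cu²⁺/Cu⁺) = E°(O₂/H₂O) − E°cell = (+1.23) − (+1.070) = +0.16 V.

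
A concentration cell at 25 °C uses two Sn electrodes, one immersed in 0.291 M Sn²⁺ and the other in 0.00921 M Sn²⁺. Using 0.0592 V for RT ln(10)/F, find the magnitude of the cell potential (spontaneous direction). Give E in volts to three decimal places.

+0.044 V

For a concentration cell E°cell = 0. The 0.291 M side is the cathode (reduction is favoured where [Sn²⁺] is higher).
With n = 2, E = −(0.0592/2) log([Sn²⁺]ₐₙ/[Sn²⁺]꜀ₐₜ) = −(0.0592/2) log(0.00921/0.291) = −(0.0592/2)(-1.500) = +0.044 V.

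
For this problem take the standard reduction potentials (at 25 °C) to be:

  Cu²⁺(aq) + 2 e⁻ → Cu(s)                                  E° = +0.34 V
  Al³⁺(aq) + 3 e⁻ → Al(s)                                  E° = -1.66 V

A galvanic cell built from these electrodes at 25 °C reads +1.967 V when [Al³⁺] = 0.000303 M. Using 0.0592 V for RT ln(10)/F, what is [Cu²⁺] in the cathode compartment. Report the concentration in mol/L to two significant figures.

0.00035 M

Cu²⁺/Cu is the cathode, Al³⁺/Al the anode: E°cell = +2.00 V, n = 6.
Overall reaction: 3 Cu²⁺(aq) + 2 Al(s) → 3 Cu(s) + 2 Al³⁺(aq); Q = [Al³⁺]^2/[Cu²⁺]^3.
From E = E° − (0.0592/n) log Q: log Q = (E° − E)·n/0.0592 = (+2.00 − (+1.967))·6/0.0592 = 3.3446.
So 3·log[Cu²⁺] = 2·log(0.000303) − log Q = -7.0371 − (3.3446) = -10.3817; log[Cu²⁺] = -10.3817 / 3 = -3.4606; [Cu²⁺] = 10^(-3.4606) ≈ 0.00035 M.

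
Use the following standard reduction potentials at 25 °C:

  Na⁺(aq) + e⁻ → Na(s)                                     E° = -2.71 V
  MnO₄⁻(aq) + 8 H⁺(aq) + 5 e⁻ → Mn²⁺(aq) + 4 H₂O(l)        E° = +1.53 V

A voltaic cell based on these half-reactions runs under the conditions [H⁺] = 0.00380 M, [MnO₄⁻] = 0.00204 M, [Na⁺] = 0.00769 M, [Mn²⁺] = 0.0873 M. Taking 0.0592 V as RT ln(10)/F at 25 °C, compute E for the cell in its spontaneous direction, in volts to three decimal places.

MnO₄⁻/Mn²⁺ is the cathode (higher E°), Na⁺/Na the anode: E°cell = +1.53 − (-2.71) = +4.24 V, n = 5.
Overall: MnO₄⁻(aq) + 8 H⁺(aq) + 5 Na(s) → Mn²⁺(aq) + 4 H₂O(l) + 5 Na⁺(aq)
Q = [Mn²⁺]·[Na⁺]^5 / ([MnO₄⁻]·[H⁺]^8); log Q = 10.423.
E = E° − (0.0592/n) log Q = +4.24 − (0.0592/5)(10.423) = +4.117 V.

+4.117 V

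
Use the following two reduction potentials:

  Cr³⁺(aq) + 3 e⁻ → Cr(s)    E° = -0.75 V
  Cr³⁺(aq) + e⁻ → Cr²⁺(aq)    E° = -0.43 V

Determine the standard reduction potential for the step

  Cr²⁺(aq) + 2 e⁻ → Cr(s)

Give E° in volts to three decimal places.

Sequential free energies add, so n₃E°₃ = n₁E°₁ + n₂E°₂.
With n₃ = 3, and the known step contributing 1×(-0.43) V, the unknown satisfies 2·E° = 3×(-0.75) − 1×(-0.43) = -1.820.
E° = -1.820 / 2 = -0.910 V.

-0.910 V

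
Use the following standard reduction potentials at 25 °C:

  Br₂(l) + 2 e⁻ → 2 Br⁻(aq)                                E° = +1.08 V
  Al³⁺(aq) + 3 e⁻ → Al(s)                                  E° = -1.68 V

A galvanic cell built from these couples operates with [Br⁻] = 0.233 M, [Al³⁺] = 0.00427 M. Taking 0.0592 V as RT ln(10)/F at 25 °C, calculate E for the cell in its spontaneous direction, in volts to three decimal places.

+2.844 V

Br₂/Br⁻ is the cathode (higher E°), Al³⁺/Al the anode: E°cell = +1.08 − (-1.68) = +2.76 V, n = 6.
Overall: 3 Br₂(l) + 2 Al(s) → 6 Br⁻(aq) + 2 Al³⁺(aq)
Q = [Br⁻]^6·[Al³⁺]^2; log Q = -8.535.
E = E° − (0.0592/n) log Q = +2.76 − (0.0592/6)(-8.535) = +2.844 V.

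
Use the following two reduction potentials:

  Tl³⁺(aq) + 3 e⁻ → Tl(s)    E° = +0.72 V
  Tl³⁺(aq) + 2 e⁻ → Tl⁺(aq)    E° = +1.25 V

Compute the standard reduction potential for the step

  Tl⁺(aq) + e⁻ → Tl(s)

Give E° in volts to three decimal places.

Sequential free energies add, so n₃E°₃ = n₁E°₁ + n₂E°₂.
With n₃ = 3, and the known step contributing 2×(+1.25) V, the unknown satisfies 1·E° = 3×(+0.72) − 2×(+1.25) = -0.340.
E° = -0.340 / 1 = -0.340 V.

-0.340 V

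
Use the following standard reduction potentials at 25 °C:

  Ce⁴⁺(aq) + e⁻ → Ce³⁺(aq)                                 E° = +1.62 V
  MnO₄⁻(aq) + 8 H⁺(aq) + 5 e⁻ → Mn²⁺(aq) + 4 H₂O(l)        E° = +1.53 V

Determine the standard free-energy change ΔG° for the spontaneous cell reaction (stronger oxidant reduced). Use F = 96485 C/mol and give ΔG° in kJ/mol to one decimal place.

Ce⁴⁺/Ce³⁺ (E° = +1.62 V) is the cathode; MnO₄⁻/Mn²⁺ (E° = +1.53 V) is the anode, so E°cell = +0.09 V.
Balancing electrons gives n = 5 (lcm of 1 and 5).
ΔG° = −nFE° = −(5)(96485)(+0.09) = -43,418 J = -43.4 kJ/mol.

-43.4 kJ/mol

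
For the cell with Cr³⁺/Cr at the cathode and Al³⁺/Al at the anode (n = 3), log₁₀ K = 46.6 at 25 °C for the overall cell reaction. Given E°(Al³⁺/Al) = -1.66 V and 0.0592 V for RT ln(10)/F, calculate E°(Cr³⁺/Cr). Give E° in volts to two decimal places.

-0.74 V

E°cell = (0.0592/n)·log K = (0.0592/3)(46.6) = +0.920 V.
Since Cr³⁺/Cr is the cathode and Al³⁺/Al the anode, E°cell = E°(Cr³⁺/Cr) − E°(Al³⁺/Al).
So E°(Cr³⁺/Cr) = E°cell + E°(Al³⁺/Al) = +0.920 + (-1.66) = -0.74 V.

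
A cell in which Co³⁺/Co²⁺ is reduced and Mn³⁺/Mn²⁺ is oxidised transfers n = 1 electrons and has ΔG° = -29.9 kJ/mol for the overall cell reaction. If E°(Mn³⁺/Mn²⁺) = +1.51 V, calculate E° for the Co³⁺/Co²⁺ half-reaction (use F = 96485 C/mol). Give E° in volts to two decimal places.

+1.82 V

E°cell = −ΔG°/(nF) = −(-29.9×10³)/((1)(96485)) = +0.310 V.
Since Co³⁺/Co²⁺ is the cathode and Mn³⁺/Mn²⁺ the anode, E°cell = E°(Co³⁺/Co²⁺) − E°(Mn³⁺/Mn²⁺).
So E°(Co³⁺/Co²⁺) = E°cell + E°(Mn³⁺/Mn²⁺) = +0.310 + (+1.51) = +1.82 V.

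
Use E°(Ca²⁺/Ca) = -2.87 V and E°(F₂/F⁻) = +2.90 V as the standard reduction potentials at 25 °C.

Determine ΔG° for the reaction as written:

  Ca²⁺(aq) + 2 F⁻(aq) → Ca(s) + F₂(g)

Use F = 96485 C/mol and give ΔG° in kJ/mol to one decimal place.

+1113.4 kJ/mol

As written, Ca²⁺/Ca is reduced (cathode) and F₂/F⁻ is oxidised (anode), so E°cell = (-2.87) − (+2.90) = -5.77 V.
Balancing electrons gives n = 2.
ΔG° = −nFE° = −(2)(96485)(-5.77) = 1,113,437 J = +1113.4 kJ/mol.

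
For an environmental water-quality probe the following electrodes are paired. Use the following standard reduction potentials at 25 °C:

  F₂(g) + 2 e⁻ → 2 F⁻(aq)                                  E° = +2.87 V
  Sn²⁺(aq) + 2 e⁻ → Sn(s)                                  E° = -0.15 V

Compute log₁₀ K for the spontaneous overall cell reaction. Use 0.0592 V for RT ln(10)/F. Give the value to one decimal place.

102.0

Cathode: F₂/F⁻; anode: Sn²⁺/Sn. E°cell = +3.02 V, n = 2.
log K = nE°cell / 0.0592 = (2)(+3.02) / 0.0592 = 102.0.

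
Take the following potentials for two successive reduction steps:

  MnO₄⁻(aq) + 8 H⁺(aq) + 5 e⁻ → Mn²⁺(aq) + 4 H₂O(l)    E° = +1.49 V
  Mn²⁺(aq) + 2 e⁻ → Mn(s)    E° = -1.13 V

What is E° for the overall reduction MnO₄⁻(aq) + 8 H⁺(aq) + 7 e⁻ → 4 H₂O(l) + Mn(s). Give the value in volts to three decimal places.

+0.741 V

Standard free energies of sequential steps add: ΔG°₃ = ΔG°₁ + ΔG°₂, so n₃E°₃ = n₁E°₁ + n₂E°₂.
E°₃ = (5×+1.49 + 2×-1.13) / 7 = (+5.190) / 7 = +0.741 V.
E° values themselves are not directly additive — weighting by electron count is essential.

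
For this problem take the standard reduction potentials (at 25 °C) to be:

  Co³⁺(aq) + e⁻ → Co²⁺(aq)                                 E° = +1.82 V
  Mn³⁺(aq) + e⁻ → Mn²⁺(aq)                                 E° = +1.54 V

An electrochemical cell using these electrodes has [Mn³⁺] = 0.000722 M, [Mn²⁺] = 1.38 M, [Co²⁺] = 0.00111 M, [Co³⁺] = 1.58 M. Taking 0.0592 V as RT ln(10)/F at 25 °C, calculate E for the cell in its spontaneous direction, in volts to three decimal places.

+0.661 V

Co³⁺/Co²⁺ is the cathode (higher E°), Mn³⁺/Mn²⁺ the anode: E°cell = +1.82 − (+1.54) = +0.28 V, n = 1.
Overall: Co³⁺(aq) + Mn²⁺(aq) → Co²⁺(aq) + Mn³⁺(aq)
Q = [Co²⁺]·[Mn³⁺] / ([Co³⁺]·[Mn²⁺]); log Q = -6.435.
E = E° − (0.0592/n) log Q = +0.28 − (0.0592/1)(-6.435) = +0.661 V.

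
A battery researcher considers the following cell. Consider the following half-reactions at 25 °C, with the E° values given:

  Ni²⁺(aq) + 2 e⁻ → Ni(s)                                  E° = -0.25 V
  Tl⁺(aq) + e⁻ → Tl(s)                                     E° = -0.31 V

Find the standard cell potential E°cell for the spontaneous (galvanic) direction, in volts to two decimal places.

+0.06 V

The Ni²⁺/Ni couple has the higher reduction potential, so it is the cathode; Tl⁺/Tl is oxidised at the anode.
E°cell = E°(cathode) − E°(anode) = (-0.25) − (-0.31) = +0.06 V.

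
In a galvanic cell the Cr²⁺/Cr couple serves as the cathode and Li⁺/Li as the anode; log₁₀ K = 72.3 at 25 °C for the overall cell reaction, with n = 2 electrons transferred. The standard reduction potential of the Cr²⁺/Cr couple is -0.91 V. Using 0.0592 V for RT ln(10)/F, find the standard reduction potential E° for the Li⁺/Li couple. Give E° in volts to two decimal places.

E°cell = (0.0592/n)·log K = (0.0592/2)(72.3) = +2.140 V.
Since Cr²⁺/Cr is the cathode and Li⁺/Li the anode, E°cell = E°(Cr²⁺/Cr) − E°(Li⁺/Li).
So E°(Li⁺/Li) = E°(Cr²⁺/Cr) − E°cell = (-0.91) − (+2.140) = -3.05 V.

-3.05 V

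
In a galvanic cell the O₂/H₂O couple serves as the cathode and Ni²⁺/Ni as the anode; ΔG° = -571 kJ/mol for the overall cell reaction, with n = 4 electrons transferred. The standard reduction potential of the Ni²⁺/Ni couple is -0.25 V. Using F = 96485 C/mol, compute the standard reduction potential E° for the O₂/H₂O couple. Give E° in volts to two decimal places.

+1.23 V

E°cell = −ΔG°/(nF) = −(-571×10³)/((4)(96485)) = +1.480 V.
Since O₂/H₂O is the cathode and Ni²⁺/Ni the anode, E°cell = E°(O₂/H₂O) − E°(Ni²⁺/Ni).
So E°(O₂/H₂O) = E°cell + E°(Ni²⁺/Ni) = +1.480 + (-0.25) = +1.23 V.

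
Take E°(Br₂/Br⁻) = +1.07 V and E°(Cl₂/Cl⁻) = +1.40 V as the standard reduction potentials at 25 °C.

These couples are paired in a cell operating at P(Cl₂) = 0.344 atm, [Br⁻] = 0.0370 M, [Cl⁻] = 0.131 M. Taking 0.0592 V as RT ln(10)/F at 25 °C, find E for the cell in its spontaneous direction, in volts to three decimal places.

Cl₂/Cl⁻ is the cathode (higher E°), Br₂/Br⁻ the anode: E°cell = +1.40 − (+1.07) = +0.33 V, n = 2.
Overall: Cl₂(g) + 2 Br⁻(aq) → 2 Cl⁻(aq) + Br₂(l)
Q = [Cl⁻]^2 / (P(Cl₂)·[Br⁻]^2); log Q = 1.562.
E = E° − (0.0592/n) log Q = +0.33 − (0.0592/2)(1.562) = +0.284 V.

+0.284 V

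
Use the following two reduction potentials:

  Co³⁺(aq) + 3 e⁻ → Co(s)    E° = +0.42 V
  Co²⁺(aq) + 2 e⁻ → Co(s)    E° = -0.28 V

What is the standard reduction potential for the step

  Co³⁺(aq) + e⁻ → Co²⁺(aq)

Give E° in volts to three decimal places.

+1.820 V

Sequential free energies add, so n₃E°₃ = n₁E°₁ + n₂E°₂.
With n₃ = 3, and the known step contributing 2×(-0.28) V, the unknown satisfies 1·E° = 3×(+0.42) − 2×(-0.28) = +1.820.
E° = +1.820 / 1 = +1.820 V.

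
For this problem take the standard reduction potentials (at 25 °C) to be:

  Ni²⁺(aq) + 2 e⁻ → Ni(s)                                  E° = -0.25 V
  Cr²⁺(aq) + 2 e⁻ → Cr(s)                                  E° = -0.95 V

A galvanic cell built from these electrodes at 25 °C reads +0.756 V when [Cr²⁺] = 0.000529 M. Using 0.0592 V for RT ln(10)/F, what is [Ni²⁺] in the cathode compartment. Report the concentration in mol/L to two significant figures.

Ni²⁺/Ni is the cathode, Cr²⁺/Cr the anode: E°cell = +0.70 V, n = 2.
Overall reaction: Ni²⁺(aq) + Cr(s) → Ni(s) + Cr²⁺(aq); Q = [Cr²⁺]^1/[Ni²⁺]^1.
From E = E° − (0.0592/n) log Q: log Q = (E° − E)·n/0.0592 = (+0.70 − (+0.756))·2/0.0592 = -1.8919.
So 1·log[Ni²⁺] = 1·log(0.000529) − log Q = -3.2765 − (-1.8919) = -1.3846; [Ni²⁺] = 10^(-1.3846) ≈ 0.041 M.

0.041 M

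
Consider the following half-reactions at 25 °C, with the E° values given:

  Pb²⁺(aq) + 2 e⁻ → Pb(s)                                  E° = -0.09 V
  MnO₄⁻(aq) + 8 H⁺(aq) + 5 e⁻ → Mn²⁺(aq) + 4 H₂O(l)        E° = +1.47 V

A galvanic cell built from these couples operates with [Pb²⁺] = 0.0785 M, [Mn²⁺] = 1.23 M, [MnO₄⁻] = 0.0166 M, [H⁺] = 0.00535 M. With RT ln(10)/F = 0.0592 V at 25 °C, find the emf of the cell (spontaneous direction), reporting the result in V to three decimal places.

MnO₄⁻/Mn²⁺ is the cathode (higher E°), Pb²⁺/Pb the anode: E°cell = +1.47 − (-0.09) = +1.56 V, n = 10.
Overall: 2 MnO₄⁻(aq) + 16 H⁺(aq) + 5 Pb(s) → 2 Mn²⁺(aq) + 8 H₂O(l) + 5 Pb²⁺(aq)
Q = [Mn²⁺]^2·[Pb²⁺]^5 / ([MnO₄⁻]^2·[H⁺]^16); log Q = 34.560.
E = E° − (0.0592/n) log Q = +1.56 − (0.0592/10)(34.560) = +1.355 V.

+1.355 V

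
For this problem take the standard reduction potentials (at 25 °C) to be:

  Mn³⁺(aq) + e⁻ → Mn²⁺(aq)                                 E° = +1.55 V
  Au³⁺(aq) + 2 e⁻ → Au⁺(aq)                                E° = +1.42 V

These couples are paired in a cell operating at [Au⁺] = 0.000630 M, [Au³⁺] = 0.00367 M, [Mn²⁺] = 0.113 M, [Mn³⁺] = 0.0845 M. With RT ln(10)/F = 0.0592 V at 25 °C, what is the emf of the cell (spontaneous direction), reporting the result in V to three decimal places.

Mn³⁺/Mn²⁺ is the cathode (higher E°), Au³⁺/Au⁺ the anode: E°cell = +1.55 − (+1.42) = +0.13 V, n = 2.
Overall: 2 Mn³⁺(aq) + Au⁺(aq) → 2 Mn²⁺(aq) + Au³⁺(aq)
Q = [Mn²⁺]^2·[Au³⁺] / ([Mn³⁺]^2·[Au⁺]); log Q = 1.018.
E = E° − (0.0592/n) log Q = +0.13 − (0.0592/2)(1.018) = +0.100 V.

+0.100 V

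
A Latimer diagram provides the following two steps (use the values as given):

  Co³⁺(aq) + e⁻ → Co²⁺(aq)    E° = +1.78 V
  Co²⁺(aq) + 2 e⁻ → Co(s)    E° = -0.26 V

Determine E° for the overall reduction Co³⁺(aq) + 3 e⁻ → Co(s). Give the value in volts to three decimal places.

+0.420 V

Adding the free-energy changes (−nFE°) of the two steps gives −n₃FE°₃ = −n₁FE°₁ − n₂FE°₂.
E°₃ = (1×+1.78 + 2×-0.26) / 3 = (+1.260) / 3 = +0.420 V.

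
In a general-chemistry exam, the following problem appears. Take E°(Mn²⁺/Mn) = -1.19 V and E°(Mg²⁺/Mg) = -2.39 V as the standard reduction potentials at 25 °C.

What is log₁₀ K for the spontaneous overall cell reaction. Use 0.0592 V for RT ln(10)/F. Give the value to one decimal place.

Cathode: Mn²⁺/Mn; anode: Mg²⁺/Mg. E°cell = +1.20 V, n = 2.
log K = nE°cell / 0.0592 = (2)(+1.20) / 0.0592 = 40.5.

40.5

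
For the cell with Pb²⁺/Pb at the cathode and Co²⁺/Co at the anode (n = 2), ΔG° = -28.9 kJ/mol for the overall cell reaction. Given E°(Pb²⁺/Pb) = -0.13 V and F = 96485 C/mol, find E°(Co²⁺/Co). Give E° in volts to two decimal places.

-0.28 V

E°cell = −ΔG°/(nF) = −(-28.9×10³)/((2)(96485)) = +0.150 V.
Since Pb²⁺/Pb is the cathode and Co²⁺/Co the anode, E°cell = E°(Pb²⁺/Pb) − E°(Co²⁺/Co).
So E°(Co²⁺/Co) = E°(Pb²⁺/Pb) − E°cell = (-0.13) − (+0.150) = -0.28 V.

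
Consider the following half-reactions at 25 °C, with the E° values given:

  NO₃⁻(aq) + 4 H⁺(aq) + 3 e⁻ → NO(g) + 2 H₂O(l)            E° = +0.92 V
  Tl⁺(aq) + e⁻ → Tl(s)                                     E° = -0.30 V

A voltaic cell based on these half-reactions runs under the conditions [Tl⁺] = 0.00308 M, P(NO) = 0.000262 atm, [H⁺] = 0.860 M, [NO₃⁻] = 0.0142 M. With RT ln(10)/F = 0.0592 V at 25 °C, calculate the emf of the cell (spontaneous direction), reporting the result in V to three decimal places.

NO₃⁻/NO is the cathode (higher E°), Tl⁺/Tl the anode: E°cell = +0.92 − (-0.30) = +1.22 V, n = 3.
Overall: NO₃⁻(aq) + 4 H⁺(aq) + 3 Tl(s) → NO(g) + 2 H₂O(l) + 3 Tl⁺(aq)
Q = P(NO)·[Tl⁺]^3 / ([NO₃⁻]·[H⁺]^4); log Q = -9.006.
E = E° − (0.0592/n) log Q = +1.22 − (0.0592/3)(-9.006) = +1.398 V.

+1.398 V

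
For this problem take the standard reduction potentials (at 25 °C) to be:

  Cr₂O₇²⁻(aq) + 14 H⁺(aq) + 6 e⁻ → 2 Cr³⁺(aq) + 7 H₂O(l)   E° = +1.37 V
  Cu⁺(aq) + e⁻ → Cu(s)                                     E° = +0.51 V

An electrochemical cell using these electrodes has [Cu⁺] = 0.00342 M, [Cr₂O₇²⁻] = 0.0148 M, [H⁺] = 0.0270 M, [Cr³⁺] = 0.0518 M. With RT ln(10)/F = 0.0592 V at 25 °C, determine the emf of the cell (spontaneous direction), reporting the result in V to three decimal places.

+0.797 V

Cr₂O₇²⁻/Cr³⁺ is the cathode (higher E°), Cu⁺/Cu the anode: E°cell = +1.37 − (+0.51) = +0.86 V, n = 6.
Overall: Cr₂O₇²⁻(aq) + 14 H⁺(aq) + 6 Cu(s) → 2 Cr³⁺(aq) + 7 H₂O(l) + 6 Cu⁺(aq)
Q = [Cr³⁺]^2·[Cu⁺]^6 / ([Cr₂O₇²⁻]·[H⁺]^14); log Q = 6.423.
E = E° − (0.0592/n) log Q = +0.86 − (0.0592/6)(6.423) = +0.797 V.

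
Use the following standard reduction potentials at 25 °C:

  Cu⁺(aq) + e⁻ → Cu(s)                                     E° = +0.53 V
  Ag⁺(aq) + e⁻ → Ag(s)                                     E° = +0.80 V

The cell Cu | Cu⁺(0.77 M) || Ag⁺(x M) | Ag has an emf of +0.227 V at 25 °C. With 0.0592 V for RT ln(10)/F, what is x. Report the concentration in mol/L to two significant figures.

Ag⁺/Ag is the cathode, Cu⁺/Cu the anode: E°cell = +0.27 V, n = 1.
Overall reaction: Ag⁺(aq) + Cu(s) → Ag(s) + Cu⁺(aq); Q = [Cu⁺]^1/[Ag⁺]^1.
From E = E° − (0.0592/n) log Q: log Q = (E° − E)·n/0.0592 = (+0.27 − (+0.227))·1/0.0592 = 0.7264.
So 1·log[Ag⁺] = 1·log(0.77) − log Q = -0.1135 − (0.7264) = -0.8399; [Ag⁺] = 10^(-0.8399) ≈ 0.14 M.

0.14 M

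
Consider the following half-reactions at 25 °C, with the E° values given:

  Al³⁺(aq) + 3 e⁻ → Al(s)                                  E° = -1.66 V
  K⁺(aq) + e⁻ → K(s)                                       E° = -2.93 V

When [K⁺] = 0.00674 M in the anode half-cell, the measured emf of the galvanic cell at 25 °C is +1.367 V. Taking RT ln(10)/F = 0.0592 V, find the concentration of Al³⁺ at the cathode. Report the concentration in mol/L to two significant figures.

Al³⁺/Al is the cathode, K⁺/K the anode: E°cell = +1.27 V, n = 3.
Overall reaction: Al³⁺(aq) + 3 K(s) → Al(s) + 3 K⁺(aq); Q = [K⁺]^3/[Al³⁺]^1.
From E = E° − (0.0592/n) log Q: log Q = (E° − E)·n/0.0592 = (+1.27 − (+1.367))·3/0.0592 = -4.9155.
So 1·log[Al³⁺] = 3·log(0.00674) − log Q = -6.5140 − (-4.9155) = -1.5985; [Al³⁺] = 10^(-1.5985) ≈ 0.025 M.

0.025 M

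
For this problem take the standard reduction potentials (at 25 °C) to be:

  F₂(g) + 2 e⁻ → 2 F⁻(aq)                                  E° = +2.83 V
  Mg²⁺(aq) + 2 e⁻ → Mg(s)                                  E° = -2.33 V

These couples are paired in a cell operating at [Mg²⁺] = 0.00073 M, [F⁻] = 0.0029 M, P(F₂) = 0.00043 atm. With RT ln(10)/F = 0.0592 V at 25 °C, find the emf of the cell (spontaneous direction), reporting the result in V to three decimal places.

F₂/F⁻ is the cathode (higher E°), Mg²⁺/Mg the anode: E°cell = +2.83 − (-2.33) = +5.16 V, n = 2.
Overall: F₂(g) + Mg(s) → 2 F⁻(aq) + Mg²⁺(aq)
Q = [F⁻]^2·[Mg²⁺] / (P(F₂)); log Q = -4.845.
E = E° − (0.0592/n) log Q = +5.16 − (0.0592/2)(-4.845) = +5.303 V.

+5.303 V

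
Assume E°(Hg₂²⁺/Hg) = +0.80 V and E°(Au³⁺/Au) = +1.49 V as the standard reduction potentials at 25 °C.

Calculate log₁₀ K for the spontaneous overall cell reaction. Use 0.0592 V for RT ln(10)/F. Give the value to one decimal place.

Cathode: Au³⁺/Au; anode: Hg₂²⁺/Hg. E°cell = +0.69 V, n = 6.
log K = nE°cell / 0.0592 = (6)(+0.69) / 0.0592 = 69.9.

69.9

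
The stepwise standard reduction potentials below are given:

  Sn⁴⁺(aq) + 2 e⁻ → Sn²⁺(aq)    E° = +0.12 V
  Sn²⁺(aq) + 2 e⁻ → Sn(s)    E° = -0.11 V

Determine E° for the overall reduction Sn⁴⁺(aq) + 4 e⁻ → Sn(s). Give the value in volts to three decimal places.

+0.005 V

Adding the free-energy changes (−nFE°) of the two steps gives −n₃FE°₃ = −n₁FE°₁ − n₂FE°₂.
E°₃ = (2×+0.12 + 2×-0.11) / 4 = (+0.020) / 4 = +0.005 V.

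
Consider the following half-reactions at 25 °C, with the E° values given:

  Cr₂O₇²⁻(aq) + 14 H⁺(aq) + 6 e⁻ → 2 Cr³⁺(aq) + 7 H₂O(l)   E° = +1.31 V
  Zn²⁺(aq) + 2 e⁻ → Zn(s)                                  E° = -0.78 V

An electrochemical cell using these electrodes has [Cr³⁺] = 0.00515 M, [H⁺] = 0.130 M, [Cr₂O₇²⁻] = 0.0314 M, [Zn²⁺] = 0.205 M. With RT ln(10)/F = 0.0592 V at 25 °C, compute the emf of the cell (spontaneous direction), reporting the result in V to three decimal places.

Cr₂O₇²⁻/Cr³⁺ is the cathode (higher E°), Zn²⁺/Zn the anode: E°cell = +1.31 − (-0.78) = +2.09 V, n = 6.
Overall: Cr₂O₇²⁻(aq) + 14 H⁺(aq) + 3 Zn(s) → 2 Cr³⁺(aq) + 7 H₂O(l) + 3 Zn²⁺(aq)
Q = [Cr³⁺]^2·[Zn²⁺]^3 / ([Cr₂O₇²⁻]·[H⁺]^14); log Q = 7.267.
E = E° − (0.0592/n) log Q = +2.09 − (0.0592/6)(7.267) = +2.018 V.

+2.018 V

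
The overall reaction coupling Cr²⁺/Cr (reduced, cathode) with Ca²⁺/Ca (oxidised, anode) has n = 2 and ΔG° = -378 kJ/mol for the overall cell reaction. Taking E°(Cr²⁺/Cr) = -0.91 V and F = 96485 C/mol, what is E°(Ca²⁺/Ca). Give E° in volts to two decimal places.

-2.87 V

E°cell = −ΔG°/(nF) = −(-378×10³)/((2)(96485)) = +1.959 V.
Since Cr²⁺/Cr is the cathode and Ca²⁺/Ca the anode, E°cell = E°(Cr²⁺/Cr) − E°(Ca²⁺/Ca).
So E°(Ca²⁺/Ca) = E°(Cr²⁺/Cr) − E°cell = (-0.91) − (+1.959) = -2.87 V.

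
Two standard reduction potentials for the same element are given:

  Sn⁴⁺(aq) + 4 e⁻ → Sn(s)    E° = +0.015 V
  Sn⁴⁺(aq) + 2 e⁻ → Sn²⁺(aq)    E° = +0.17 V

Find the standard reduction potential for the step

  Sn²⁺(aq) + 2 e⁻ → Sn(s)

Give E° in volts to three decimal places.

Sequential free energies add, so n₃E°₃ = n₁E°₁ + n₂E°₂.
With n₃ = 4, and the known step contributing 2×(+0.17) V, the unknown satisfies 2·E° = 4×(+0.015) − 2×(+0.17) = -0.280.
E° = -0.280 / 2 = -0.140 V.

-0.140 V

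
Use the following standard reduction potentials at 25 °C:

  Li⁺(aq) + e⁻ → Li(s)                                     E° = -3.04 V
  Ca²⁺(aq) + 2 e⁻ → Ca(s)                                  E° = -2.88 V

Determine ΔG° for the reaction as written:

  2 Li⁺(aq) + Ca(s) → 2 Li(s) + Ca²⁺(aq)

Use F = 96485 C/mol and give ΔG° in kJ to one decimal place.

+30.9 kJ

As written, Li⁺/Li is reduced (cathode) and Ca²⁺/Ca is oxidised (anode), so E°cell = (-3.04) − (-2.88) = -0.16 V.
Balancing electrons gives n = 2.
ΔG° = −nFE° = −(2)(96485)(-0.16) = 30,875 J = +30.9 kJ.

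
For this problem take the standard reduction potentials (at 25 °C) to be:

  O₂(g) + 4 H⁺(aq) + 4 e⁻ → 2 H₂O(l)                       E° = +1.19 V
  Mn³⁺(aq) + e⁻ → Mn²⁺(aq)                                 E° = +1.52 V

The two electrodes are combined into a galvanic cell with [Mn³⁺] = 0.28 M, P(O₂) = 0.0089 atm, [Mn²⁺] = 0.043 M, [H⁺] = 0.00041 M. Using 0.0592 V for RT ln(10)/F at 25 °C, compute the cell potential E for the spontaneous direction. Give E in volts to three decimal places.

Mn³⁺/Mn²⁺ is the cathode (higher E°), O₂/H₂O the anode: E°cell = +1.52 − (+1.19) = +0.33 V, n = 4.
Overall: 4 Mn³⁺(aq) + 2 H₂O(l) → 4 Mn²⁺(aq) + O₂(g) + 4 H⁺(aq)
Q = [Mn²⁺]^4·P(O₂)·[H⁺]^4 / ([Mn³⁺]^4); log Q = -18.854.
E = E° − (0.0592/n) log Q = +0.33 − (0.0592/4)(-18.854) = +0.609 V.

+0.609 V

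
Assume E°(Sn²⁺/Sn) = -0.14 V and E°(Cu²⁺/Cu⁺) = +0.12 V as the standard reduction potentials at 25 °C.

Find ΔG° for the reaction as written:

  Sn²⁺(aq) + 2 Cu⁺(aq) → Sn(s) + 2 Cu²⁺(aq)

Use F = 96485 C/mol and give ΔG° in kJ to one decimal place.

+50.2 kJ

As written, Sn²⁺/Sn is reduced (cathode) and Cu²⁺/Cu⁺ is oxidised (anode), so E°cell = (-0.14) − (+0.12) = -0.26 V.
Balancing electrons gives n = 2.
ΔG° = −nFE° = −(2)(96485)(-0.26) = 50,172 J = +50.2 kJ.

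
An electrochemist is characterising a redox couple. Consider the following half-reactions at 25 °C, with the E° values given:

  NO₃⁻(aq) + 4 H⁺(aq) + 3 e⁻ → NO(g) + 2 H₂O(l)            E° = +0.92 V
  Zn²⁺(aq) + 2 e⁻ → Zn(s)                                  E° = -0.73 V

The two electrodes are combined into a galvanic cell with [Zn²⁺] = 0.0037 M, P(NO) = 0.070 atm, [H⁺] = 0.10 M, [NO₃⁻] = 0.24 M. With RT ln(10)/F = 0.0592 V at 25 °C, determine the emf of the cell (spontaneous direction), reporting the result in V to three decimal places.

+1.654 V

NO₃⁻/NO is the cathode (higher E°), Zn²⁺/Zn the anode: E°cell = +0.92 − (-0.73) = +1.65 V, n = 6.
Overall: 2 NO₃⁻(aq) + 8 H⁺(aq) + 3 Zn(s) → 2 NO(g) + 4 H₂O(l) + 3 Zn²⁺(aq)
Q = P(NO)^2·[Zn²⁺]^3 / ([NO₃⁻]^2·[H⁺]^8); log Q = -0.366.
E = E° − (0.0592/n) log Q = +1.65 − (0.0592/6)(-0.366) = +1.654 V.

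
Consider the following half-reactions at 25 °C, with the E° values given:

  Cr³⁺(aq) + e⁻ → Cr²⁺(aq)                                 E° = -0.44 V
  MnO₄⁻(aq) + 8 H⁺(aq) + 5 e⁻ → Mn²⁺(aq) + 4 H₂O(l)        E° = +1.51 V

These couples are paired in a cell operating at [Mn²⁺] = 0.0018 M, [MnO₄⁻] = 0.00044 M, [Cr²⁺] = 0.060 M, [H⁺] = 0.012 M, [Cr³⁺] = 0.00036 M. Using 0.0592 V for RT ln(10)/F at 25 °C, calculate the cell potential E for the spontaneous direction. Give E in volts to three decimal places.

+1.892 V

MnO₄⁻/Mn²⁺ is the cathode (higher E°), Cr³⁺/Cr²⁺ the anode: E°cell = +1.51 − (-0.44) = +1.95 V, n = 5.
Overall: MnO₄⁻(aq) + 8 H⁺(aq) + 5 Cr²⁺(aq) → Mn²⁺(aq) + 4 H₂O(l) + 5 Cr³⁺(aq)
Q = [Mn²⁺]·[Cr³⁺]^5 / ([MnO₄⁻]·[H⁺]^8·[Cr²⁺]^5); log Q = 4.869.
E = E° − (0.0592/n) log Q = +1.95 − (0.0592/5)(4.869) = +1.892 V.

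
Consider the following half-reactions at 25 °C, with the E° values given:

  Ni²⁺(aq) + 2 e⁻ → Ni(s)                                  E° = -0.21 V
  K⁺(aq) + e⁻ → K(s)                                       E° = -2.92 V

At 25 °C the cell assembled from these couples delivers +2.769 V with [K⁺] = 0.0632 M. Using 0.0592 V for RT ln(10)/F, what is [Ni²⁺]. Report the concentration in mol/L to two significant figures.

0.39 M

Ni²⁺/Ni is the cathode, K⁺/K the anode: E°cell = +2.71 V, n = 2.
Overall reaction: Ni²⁺(aq) + 2 K(s) → Ni(s) + 2 K⁺(aq); Q = [K⁺]^2/[Ni²⁺]^1.
From E = E° − (0.0592/n) log Q: log Q = (E° − E)·n/0.0592 = (+2.71 − (+2.769))·2/0.0592 = -1.9932.
So 1·log[Ni²⁺] = 2·log(0.0632) − log Q = -2.3986 − (-1.9932) = -0.4054; [Ni²⁺] = 10^(-0.4054) ≈ 0.39 M.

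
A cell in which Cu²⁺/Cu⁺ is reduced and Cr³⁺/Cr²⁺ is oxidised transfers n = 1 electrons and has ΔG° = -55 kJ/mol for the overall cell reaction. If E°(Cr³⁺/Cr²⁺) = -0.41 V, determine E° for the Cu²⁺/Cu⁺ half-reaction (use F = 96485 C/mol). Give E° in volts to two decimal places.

+0.16 V

E°cell = −ΔG°/(nF) = −(-55×10³)/((1)(96485)) = +0.570 V.
Since Cu²⁺/Cu⁺ is the cathode and Cr³⁺/Cr²⁺ the anode, E°cell = E°(Cu²⁺/Cu⁺) − E°(Cr³⁺/Cr²⁺).
So E°(Cu²⁺/Cu⁺) = E°cell + E°(Cr³⁺/Cr²⁺) = +0.570 + (-0.41) = +0.16 V.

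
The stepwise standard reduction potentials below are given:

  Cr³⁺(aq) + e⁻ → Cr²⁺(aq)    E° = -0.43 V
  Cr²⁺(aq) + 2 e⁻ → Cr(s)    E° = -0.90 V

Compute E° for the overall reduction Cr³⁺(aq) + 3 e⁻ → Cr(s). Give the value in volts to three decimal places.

Since ΔG° = −nFE° is additive over sequential reductions, n₃E°₃ = n₁E°₁ + n₂E°₂.
E°₃ = (1×-0.43 + 2×-0.90) / 3 = (-2.230) / 3 = -0.743 V.

-0.743 V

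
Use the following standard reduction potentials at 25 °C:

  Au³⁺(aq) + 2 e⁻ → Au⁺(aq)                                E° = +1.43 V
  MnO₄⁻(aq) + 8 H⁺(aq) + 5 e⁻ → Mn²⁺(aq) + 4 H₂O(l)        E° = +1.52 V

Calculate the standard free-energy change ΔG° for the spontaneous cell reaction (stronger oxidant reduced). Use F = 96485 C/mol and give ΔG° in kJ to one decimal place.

MnO₄⁻/Mn²⁺ (E° = +1.52 V) is the cathode; Au³⁺/Au⁺ (E° = +1.43 V) is the anode, so E°cell = +0.09 V.
Balancing electrons gives n = 10 (lcm of 5 and 2).
ΔG° = −nFE° = −(10)(96485)(+0.09) = -86,836 J = -86.8 kJ.

-86.8 kJ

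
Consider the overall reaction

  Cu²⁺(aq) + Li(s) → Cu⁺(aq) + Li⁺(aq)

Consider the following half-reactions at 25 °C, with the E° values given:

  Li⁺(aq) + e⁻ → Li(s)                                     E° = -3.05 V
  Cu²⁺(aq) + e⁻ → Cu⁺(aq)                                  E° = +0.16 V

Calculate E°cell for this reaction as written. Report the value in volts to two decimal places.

The Cu²⁺/Cu⁺ couple has the higher reduction potential, so it is the cathode; Li⁺/Li is oxidised at the anode.
E°cell = E°(cathode) − E°(anode) = (+0.16) − (-3.05) = +3.21 V.

+3.21 V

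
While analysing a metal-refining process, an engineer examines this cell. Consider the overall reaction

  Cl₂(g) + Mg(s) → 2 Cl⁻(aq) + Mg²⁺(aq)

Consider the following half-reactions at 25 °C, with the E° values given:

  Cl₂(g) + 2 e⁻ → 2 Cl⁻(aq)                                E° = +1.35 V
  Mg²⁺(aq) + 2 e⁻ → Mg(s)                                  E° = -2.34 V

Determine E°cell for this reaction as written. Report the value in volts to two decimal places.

+3.69 V

The Cl₂/Cl⁻ couple has the higher reduction potential, so it is the cathode; Mg²⁺/Mg is oxidised at the anode.
E°cell = E°(cathode) − E°(anode) = (+1.35) − (-2.34) = +3.69 V.
Since E°cell > 0, the reaction is spontaneous under standard conditions.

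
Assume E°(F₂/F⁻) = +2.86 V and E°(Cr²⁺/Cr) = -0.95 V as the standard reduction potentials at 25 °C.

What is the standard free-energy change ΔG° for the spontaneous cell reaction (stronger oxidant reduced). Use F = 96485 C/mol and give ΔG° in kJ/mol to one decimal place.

-735.2 kJ/mol

F₂/F⁻ (E° = +2.86 V) is the cathode; Cr²⁺/Cr (E° = -0.95 V) is the anode, so E°cell = +3.81 V.
Balancing electrons gives n = 2 (lcm of 2 and 2).
ΔG° = −nFE° = −(2)(96485)(+3.81) = -735,216 J = -735.2 kJ/mol.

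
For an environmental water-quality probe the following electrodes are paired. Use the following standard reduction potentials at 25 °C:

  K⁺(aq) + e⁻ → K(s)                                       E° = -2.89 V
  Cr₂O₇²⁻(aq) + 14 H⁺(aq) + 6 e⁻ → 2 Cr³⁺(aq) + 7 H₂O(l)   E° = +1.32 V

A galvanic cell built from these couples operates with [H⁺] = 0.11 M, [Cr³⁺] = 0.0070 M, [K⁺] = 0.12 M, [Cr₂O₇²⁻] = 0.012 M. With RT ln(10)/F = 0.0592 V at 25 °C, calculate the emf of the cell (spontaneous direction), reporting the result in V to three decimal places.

Cr₂O₇²⁻/Cr³⁺ is the cathode (higher E°), K⁺/K the anode: E°cell = +1.32 − (-2.89) = +4.21 V, n = 6.
Overall: Cr₂O₇²⁻(aq) + 14 H⁺(aq) + 6 K(s) → 2 Cr³⁺(aq) + 7 H₂O(l) + 6 K⁺(aq)
Q = [Cr³⁺]^2·[K⁺]^6 / ([Cr₂O₇²⁻]·[H⁺]^14); log Q = 5.507.
E = E° − (0.0592/n) log Q = +4.21 − (0.0592/6)(5.507) = +4.156 V.

+4.156 V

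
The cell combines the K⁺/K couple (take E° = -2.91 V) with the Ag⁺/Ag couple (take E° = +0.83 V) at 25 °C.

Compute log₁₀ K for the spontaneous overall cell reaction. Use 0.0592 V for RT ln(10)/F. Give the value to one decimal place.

63.2

Cathode: Ag⁺/Ag; anode: K⁺/K. E°cell = +3.74 V, n = 1.
log K = nE°cell / 0.0592 = (1)(+3.74) / 0.0592 = 63.2.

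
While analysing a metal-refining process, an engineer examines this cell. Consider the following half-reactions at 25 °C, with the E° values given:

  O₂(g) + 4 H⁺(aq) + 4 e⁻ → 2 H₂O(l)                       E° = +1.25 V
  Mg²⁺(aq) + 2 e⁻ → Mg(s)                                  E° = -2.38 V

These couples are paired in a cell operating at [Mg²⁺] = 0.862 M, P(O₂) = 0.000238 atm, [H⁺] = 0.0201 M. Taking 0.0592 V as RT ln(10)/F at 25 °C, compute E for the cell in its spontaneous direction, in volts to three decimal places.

+3.478 V

O₂/H₂O is the cathode (higher E°), Mg²⁺/Mg the anode: E°cell = +1.25 − (-2.38) = +3.63 V, n = 4.
Overall: O₂(g) + 4 H⁺(aq) + 2 Mg(s) → 2 H₂O(l) + 2 Mg²⁺(aq)
Q = [Mg²⁺]^2 / (P(O₂)·[H⁺]^4); log Q = 10.282.
E = E° − (0.0592/n) log Q = +3.63 − (0.0592/4)(10.282) = +3.478 V.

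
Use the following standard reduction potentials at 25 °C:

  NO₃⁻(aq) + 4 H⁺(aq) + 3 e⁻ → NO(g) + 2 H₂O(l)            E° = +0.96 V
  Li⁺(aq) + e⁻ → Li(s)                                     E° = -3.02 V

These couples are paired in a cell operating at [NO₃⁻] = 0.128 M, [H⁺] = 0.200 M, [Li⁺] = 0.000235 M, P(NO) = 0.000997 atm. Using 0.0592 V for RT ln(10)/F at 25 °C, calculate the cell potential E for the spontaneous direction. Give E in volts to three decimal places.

+4.181 V

NO₃⁻/NO is the cathode (higher E°), Li⁺/Li the anode: E°cell = +0.96 − (-3.02) = +3.98 V, n = 3.
Overall: NO₃⁻(aq) + 4 H⁺(aq) + 3 Li(s) → NO(g) + 2 H₂O(l) + 3 Li⁺(aq)
Q = P(NO)·[Li⁺]^3 / ([NO₃⁻]·[H⁺]^4); log Q = -10.199.
E = E° − (0.0592/n) log Q = +3.98 − (0.0592/3)(-10.199) = +4.181 V.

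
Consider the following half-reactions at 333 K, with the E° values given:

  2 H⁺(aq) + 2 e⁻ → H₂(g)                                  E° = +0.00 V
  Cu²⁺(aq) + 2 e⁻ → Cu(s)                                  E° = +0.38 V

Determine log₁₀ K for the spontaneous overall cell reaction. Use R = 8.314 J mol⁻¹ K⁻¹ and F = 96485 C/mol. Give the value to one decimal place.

Cathode: Cu²⁺/Cu; anode: H⁺/H₂. E°cell = (+0.38) − (+0.00) = +0.38 V, with n = 2.
ΔG° = −nFE° = −RT ln K, so ln K = nFE°/(RT) = (2)(96485)(+0.38) / ((8.314)(333)) = 26.486.
log₁₀ K = 26.486 / ln 10 = 11.5.

11.5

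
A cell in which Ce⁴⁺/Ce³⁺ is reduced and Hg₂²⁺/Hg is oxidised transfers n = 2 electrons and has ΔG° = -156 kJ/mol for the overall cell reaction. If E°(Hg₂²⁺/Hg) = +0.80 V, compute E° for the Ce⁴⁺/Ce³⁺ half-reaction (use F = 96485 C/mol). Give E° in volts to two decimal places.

+1.61 V

E°cell = −ΔG°/(nF) = −(-156×10³)/((2)(96485)) = +0.808 V.
Since Ce⁴⁺/Ce³⁺ is the cathode and Hg₂²⁺/Hg the anode, E°cell = E°(Ce⁴⁺/Ce³⁺) − E°(Hg₂²⁺/Hg).
So E°(Ce⁴⁺/Ce³⁺) = E°cell + E°(Hg₂²⁺/Hg) = +0.808 + (+0.80) = +1.61 V.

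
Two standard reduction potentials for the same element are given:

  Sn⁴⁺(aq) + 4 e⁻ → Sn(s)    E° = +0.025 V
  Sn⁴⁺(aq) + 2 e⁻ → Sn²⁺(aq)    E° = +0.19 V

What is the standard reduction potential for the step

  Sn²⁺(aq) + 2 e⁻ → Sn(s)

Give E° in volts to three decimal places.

Sequential free energies add, so n₃E°₃ = n₁E°₁ + n₂E°₂.
With n₃ = 4, and the known step contributing 2×(+0.19) V, the unknown satisfies 2·E° = 4×(+0.025) − 2×(+0.19) = -0.280.
E° = -0.280 / 2 = -0.140 V.

-0.140 V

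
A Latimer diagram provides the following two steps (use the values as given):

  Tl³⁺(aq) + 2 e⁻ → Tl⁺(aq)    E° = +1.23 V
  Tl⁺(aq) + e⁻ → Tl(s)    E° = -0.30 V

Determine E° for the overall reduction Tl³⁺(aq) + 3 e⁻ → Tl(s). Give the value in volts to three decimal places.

+0.720 V

Adding the free-energy changes (−nFE°) of the two steps gives −n₃FE°₃ = −n₁FE°₁ − n₂FE°₂.
E°₃ = (2×+1.23 + 1×-0.30) / 3 = (+2.160) / 3 = +0.720 V.
E° values themselves are not directly additive — weighting by electron count is essential.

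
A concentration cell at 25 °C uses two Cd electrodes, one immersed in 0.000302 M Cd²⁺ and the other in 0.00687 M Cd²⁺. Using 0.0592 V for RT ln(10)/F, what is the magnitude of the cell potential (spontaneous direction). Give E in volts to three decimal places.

For a concentration cell E°cell = 0. The 0.00687 M side is the cathode (reduction is favoured where [Cd²⁺] is higher).
With n = 2, E = −(0.0592/2) log([Cd²⁺]ₐₙ/[Cd²⁺]꜀ₐₜ) = −(0.0592/2) log(0.000302/0.00687) = −(0.0592/2)(-1.357) = +0.040 V.

+0.040 V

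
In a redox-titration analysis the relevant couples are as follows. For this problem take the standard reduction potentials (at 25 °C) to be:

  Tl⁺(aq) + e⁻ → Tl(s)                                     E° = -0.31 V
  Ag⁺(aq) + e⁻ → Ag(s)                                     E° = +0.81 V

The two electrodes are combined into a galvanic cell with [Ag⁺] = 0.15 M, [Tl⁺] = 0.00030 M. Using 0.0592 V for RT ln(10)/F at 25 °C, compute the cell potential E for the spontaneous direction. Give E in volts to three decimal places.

+1.280 V

Ag⁺/Ag is the cathode (higher E°), Tl⁺/Tl the anode: E°cell = +0.81 − (-0.31) = +1.12 V, n = 1.
Overall: Ag⁺(aq) + Tl(s) → Ag(s) + Tl⁺(aq)
Q = [Tl⁺] / ([Ag⁺]); log Q = -2.699.
E = E° − (0.0592/n) log Q = +1.12 − (0.0592/1)(-2.699) = +1.280 V.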